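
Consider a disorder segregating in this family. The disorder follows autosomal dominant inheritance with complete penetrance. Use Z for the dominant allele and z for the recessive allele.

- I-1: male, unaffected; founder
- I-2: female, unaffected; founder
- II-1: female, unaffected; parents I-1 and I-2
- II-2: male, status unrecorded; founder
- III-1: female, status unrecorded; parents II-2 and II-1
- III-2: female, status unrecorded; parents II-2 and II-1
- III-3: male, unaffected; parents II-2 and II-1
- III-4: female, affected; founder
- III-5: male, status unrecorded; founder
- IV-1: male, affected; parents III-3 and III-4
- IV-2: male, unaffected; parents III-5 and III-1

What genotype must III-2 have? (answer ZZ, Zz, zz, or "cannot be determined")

cannot be determined

III-2's phenotype is unrecorded, and no parent or child forces a single allele at both positions; consistent genotype assignments exist with III-2 as Zz or zz.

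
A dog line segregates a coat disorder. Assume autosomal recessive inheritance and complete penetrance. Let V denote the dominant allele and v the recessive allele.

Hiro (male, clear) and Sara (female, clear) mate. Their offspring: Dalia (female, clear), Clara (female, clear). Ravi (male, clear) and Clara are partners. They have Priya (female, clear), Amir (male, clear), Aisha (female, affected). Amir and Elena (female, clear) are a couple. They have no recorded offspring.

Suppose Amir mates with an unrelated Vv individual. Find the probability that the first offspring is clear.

5/6

Ravi is clear so carries V and passed v to Aisha (vv), so Ravi is Vv.
Clara is clear so carries V and passed v to Aisha (vv), so Clara is Vv.
Amir is a clear offspring of Ravi (Vv) × Clara (Vv), whose cross gives 1/4 VV : 1/2 Vv : 1/4 vv; conditioning on being clear, Amir is VV with probability 1/3, Vv with probability 2/3.
Summing over parental genotype combinations, P(offspring is clear) = 1/3·1 + 2/3·3/4 = 5/6.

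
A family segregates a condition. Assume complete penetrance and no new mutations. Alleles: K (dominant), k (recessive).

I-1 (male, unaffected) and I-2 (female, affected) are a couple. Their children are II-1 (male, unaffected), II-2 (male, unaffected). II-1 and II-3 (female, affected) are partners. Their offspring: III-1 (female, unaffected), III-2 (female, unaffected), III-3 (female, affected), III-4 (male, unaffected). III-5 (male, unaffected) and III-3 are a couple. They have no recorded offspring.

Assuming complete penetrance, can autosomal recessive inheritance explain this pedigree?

A consistent assignment under autosomal recessive exists: I-1 KK, I-2 kk, II-1 Kk, II-2 Kk, II-3 kk, III-1 Kk, III-2 Kk, III-3 kk, III-4 Kk, III-5 KK.
In this assignment every recorded phenotype matches its genotype and every non-founder's genotype is obtainable from its parents' genotypes, so the pedigree is consistent.

Yes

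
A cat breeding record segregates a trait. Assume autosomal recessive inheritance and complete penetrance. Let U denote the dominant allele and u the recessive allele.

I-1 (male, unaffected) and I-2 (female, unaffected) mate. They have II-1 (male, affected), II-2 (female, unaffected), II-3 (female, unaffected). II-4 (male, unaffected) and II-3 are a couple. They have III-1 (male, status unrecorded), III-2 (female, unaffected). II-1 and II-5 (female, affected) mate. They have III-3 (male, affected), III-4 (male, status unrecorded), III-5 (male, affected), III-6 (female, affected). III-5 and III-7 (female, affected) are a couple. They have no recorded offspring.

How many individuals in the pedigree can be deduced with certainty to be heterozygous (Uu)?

Obligate heterozygotes: I-1 is unaffected so carries U and passed u to II-1 (uu), so I-1 is Uu; I-2 is unaffected so carries U and passed u to II-1 (uu), so I-2 is Uu.
Every other individual is either homozygous by phenotype or has at least one consistent homozygous assignment, so the count is 2.

2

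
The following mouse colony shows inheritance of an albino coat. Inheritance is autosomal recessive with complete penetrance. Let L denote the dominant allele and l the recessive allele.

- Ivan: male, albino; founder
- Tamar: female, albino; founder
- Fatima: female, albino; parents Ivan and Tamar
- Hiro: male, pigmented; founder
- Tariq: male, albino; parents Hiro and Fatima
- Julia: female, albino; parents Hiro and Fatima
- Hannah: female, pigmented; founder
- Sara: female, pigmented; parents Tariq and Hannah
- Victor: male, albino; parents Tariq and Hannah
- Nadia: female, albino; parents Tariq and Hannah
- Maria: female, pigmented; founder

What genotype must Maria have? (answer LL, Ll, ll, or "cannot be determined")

Maria's phenotype allows LL or Ll, and no parent or child forces a single allele at both positions; consistent genotype assignments exist with Maria as LL or Ll.

cannot be determined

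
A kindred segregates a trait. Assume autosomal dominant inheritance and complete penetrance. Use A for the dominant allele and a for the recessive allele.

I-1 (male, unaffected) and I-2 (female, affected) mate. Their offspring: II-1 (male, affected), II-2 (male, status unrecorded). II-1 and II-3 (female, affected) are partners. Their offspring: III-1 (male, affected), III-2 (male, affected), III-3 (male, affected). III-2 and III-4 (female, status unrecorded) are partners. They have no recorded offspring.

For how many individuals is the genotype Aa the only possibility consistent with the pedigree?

Obligate heterozygotes: II-1 is affected so carries A and received a from I-1 (aa), so II-1 is Aa.
Every other individual is either homozygous by phenotype or has at least one consistent homozygous assignment, so the count is 1.

1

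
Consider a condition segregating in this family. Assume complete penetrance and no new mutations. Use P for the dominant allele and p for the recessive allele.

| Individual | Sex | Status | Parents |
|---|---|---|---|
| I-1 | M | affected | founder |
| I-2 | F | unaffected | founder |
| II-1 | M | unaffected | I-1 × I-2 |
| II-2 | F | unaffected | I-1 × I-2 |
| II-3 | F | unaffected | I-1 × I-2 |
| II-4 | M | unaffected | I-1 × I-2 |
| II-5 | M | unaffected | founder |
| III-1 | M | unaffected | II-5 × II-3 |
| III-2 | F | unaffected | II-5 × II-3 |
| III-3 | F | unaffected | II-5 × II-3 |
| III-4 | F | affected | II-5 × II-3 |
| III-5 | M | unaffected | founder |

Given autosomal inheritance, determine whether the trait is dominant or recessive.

II-5 and II-3 are both unaffected yet have an affected child III-4. Under dominance, an affected child requires at least one affected parent, so the trait cannot be dominant.

recessive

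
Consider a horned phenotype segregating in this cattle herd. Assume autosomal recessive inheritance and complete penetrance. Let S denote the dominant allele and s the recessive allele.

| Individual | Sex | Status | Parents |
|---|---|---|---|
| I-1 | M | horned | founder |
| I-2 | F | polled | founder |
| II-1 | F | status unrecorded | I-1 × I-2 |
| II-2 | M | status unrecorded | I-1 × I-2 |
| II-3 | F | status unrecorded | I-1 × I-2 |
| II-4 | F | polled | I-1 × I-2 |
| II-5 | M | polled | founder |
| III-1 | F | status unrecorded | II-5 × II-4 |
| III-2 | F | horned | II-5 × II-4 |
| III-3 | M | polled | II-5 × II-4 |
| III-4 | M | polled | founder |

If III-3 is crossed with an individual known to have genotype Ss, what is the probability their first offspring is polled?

II-5 is polled so carries S and passed s to III-2 (ss), so II-5 is Ss.
II-4 is polled so carries S and received s from I-1 (ss), so II-4 is Ss.
III-3 is a polled offspring of II-5 (Ss) × II-4 (Ss), whose cross gives 1/4 SS : 1/2 Ss : 1/4 ss; conditioning on being polled, III-3 is SS with probability 1/3, Ss with probability 2/3.
Summing over parental genotype combinations, P(offspring is polled) = 1/3·1 + 2/3·3/4 = 5/6.

5/6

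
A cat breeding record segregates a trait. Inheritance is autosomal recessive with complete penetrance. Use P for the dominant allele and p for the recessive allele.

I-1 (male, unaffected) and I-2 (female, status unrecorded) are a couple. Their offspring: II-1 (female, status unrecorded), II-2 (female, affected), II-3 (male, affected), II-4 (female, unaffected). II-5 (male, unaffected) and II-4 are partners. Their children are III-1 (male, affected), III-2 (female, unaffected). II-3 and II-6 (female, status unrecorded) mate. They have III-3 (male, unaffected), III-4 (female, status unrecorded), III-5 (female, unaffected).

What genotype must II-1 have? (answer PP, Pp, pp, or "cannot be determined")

cannot be determined

II-1's phenotype is unrecorded, and no parent or child forces a single allele at both positions; consistent genotype assignments exist with II-1 as PP or Pp or pp.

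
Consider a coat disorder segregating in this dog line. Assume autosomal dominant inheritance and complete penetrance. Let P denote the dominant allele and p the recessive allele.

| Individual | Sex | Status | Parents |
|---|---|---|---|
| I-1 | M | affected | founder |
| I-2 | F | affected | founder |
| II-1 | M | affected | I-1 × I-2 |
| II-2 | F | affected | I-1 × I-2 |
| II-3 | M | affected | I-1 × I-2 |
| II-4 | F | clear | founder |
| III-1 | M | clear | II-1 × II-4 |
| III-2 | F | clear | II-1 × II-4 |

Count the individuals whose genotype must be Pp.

1

Obligate heterozygotes: II-1 is affected so carries P and passed p to III-1 (pp), so II-1 is Pp.
Every other individual is either homozygous by phenotype or has at least one consistent homozygous assignment, so the count is 1.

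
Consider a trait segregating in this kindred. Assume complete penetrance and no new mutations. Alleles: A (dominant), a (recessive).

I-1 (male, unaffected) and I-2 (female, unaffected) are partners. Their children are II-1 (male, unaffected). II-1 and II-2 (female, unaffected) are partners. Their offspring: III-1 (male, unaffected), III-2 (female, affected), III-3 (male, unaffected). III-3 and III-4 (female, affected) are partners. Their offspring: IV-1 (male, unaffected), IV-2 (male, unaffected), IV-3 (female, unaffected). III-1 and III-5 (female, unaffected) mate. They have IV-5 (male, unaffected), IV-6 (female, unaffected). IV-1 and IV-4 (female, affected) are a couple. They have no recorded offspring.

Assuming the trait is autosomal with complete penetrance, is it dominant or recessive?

recessive

II-1 and II-2 are both unaffected yet have an affected child III-2. Under dominance, an affected child requires at least one affected parent, so the trait cannot be dominant.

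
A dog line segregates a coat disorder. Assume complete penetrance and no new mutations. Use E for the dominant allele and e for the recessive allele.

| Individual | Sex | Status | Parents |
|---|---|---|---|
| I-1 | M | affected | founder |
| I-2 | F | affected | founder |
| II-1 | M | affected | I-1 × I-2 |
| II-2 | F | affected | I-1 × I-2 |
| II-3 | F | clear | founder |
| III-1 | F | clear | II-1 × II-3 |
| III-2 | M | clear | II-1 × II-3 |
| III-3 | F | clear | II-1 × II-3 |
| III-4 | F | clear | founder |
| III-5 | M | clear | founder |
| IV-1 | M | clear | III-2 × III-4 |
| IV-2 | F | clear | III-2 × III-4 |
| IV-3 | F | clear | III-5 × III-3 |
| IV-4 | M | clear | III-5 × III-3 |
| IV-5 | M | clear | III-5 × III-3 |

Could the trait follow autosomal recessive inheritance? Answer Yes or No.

Yes

A consistent assignment under autosomal recessive exists: I-1 ee, I-2 ee, II-1 ee, II-2 ee, II-3 EE, III-1 Ee, III-2 Ee, III-3 Ee, III-4 EE, III-5 EE, IV-1 EE, IV-2 EE, IV-3 EE, IV-4 EE, IV-5 EE.
In this assignment every recorded phenotype matches its genotype and every non-founder's genotype is obtainable from its parents' genotypes, so the pedigree is consistent.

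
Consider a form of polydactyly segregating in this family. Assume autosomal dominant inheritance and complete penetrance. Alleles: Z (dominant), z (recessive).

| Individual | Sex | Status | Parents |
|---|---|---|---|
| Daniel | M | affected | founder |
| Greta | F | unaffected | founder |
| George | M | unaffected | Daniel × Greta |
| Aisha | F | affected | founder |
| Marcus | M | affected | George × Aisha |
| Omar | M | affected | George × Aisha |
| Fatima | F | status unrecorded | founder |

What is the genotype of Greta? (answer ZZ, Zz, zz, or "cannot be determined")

zz

Greta is unaffected, so Greta is zz.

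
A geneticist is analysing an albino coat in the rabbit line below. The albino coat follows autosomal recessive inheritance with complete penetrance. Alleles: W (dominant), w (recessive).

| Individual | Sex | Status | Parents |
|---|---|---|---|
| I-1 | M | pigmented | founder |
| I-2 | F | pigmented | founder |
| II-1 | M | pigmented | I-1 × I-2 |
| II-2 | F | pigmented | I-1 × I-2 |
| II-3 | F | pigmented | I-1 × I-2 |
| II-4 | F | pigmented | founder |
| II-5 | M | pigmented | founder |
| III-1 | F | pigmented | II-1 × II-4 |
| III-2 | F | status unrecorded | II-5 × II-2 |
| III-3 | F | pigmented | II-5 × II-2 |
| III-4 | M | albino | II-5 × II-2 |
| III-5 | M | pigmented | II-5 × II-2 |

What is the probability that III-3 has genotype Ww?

II-5 is pigmented so carries W and passed w to III-4 (ww), so II-5 is Ww.
II-2 is pigmented so carries W and passed w to III-4 (ww), so II-2 is Ww.
Their cross gives offspring ratios 1/4 WW : 1/2 Ww : 1/4 ww. Conditioning on III-3 being pigmented, P(Ww) = 1/2 / 3/4 = 2/3.

2/3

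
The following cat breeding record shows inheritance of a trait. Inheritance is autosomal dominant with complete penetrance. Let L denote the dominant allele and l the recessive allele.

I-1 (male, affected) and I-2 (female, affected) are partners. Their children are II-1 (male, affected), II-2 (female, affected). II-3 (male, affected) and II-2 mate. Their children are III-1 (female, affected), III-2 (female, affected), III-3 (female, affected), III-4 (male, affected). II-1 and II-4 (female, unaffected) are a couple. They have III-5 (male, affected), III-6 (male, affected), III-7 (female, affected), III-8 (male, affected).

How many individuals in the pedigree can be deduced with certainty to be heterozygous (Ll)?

4

Obligate heterozygotes: III-5 is affected so carries L and received l from II-4 (ll), so III-5 is Ll; III-6 is affected so carries L and received l from II-4 (ll), so III-6 is Ll; III-7 is affected so carries L and received l from II-4 (ll), so III-7 is Ll; III-8 is affected so carries L and received l from II-4 (ll), so III-8 is Ll.
Every other individual is either homozygous by phenotype or has at least one consistent homozygous assignment, so the count is 4.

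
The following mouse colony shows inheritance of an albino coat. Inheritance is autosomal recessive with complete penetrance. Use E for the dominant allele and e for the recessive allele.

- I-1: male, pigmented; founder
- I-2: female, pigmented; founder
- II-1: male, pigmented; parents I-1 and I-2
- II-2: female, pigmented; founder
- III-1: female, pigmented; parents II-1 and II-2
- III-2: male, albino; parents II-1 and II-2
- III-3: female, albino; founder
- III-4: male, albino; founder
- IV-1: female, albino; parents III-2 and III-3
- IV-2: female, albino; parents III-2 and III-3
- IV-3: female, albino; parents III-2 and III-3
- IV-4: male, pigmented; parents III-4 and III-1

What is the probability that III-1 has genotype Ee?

1/2

II-1 is pigmented so carries E and passed e to III-2 (ee), so II-1 is Ee.
II-2 is pigmented so carries E and passed e to III-2 (ee), so II-2 is Ee.
Their cross gives offspring ratios 1/4 EE : 1/2 Ee : 1/4 ee. Conditioning on III-1 being pigmented, P(Ee) = 1/2 / 3/4 = 2/3 before taking III-1's own offspring into account.
III-4 is albino, so III-4 is ee.
Now use III-1's offspring. Probability of each recorded status — pigmented son IV-4: 1/2 if III-1 is Ee, 1 if EE.
Bayes: P(Ee) = 2/3·1/2 / (2/3·1/2 + 1/3·1) = 1/2.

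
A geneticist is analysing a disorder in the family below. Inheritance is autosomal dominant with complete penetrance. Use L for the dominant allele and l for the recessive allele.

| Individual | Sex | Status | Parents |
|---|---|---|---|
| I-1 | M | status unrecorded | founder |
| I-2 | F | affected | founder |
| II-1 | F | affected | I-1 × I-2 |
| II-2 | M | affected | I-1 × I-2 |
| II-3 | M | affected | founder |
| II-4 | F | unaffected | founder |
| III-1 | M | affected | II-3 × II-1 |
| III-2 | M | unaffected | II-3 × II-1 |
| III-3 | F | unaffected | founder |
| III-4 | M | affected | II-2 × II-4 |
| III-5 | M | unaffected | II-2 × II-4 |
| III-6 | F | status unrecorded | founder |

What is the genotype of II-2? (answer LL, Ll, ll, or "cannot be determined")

From phenotype alone, II-2 is LL or Ll.
II-2 is affected so carries L and passed l to III-5 (ll), so II-2 is Ll.

Ll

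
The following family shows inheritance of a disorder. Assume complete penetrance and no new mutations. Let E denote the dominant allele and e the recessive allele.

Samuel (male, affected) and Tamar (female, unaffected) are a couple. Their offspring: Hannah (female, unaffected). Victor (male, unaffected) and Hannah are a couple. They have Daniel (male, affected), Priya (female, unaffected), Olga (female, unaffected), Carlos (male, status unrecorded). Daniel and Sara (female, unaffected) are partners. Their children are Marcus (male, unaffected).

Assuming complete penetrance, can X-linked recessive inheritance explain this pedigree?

A consistent assignment under X-linked recessive exists: Samuel X^e Y, Tamar X^E X^E, Hannah X^E X^e, Victor X^E Y, Daniel X^e Y, Priya X^E X^E, Olga X^E X^E, Carlos X^E Y, Sara X^E X^E, Marcus X^E Y.
In this assignment every recorded phenotype matches its genotype and every non-founder's genotype is obtainable from its parents' genotypes, so the pedigree is consistent.

Yes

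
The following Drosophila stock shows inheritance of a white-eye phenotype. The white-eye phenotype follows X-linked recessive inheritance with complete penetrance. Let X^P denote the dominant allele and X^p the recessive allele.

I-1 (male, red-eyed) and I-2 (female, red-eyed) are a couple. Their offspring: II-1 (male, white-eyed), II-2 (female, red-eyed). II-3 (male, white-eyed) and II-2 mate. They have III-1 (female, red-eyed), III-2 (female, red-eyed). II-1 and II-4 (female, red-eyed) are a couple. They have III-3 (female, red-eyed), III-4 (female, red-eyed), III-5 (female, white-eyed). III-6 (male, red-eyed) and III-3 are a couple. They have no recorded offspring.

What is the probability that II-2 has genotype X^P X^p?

1/5

I-1 is red-eyed, so I-1 is X^P Y.
I-2 is red-eyed so carries P and passed p to II-1 (X^p Y), so I-2 is X^P X^p.
Their cross gives offspring ratios 1/2 X^P X^P : 1/2 X^P X^p. Conditioning on II-2 being red-eyed, P(X^P X^p) = 1/2 / 1 = 1/2 before taking II-2's own offspring into account.
II-3 is white-eyed, so II-3 is X^p Y.
Now use II-2's offspring. Probability of each recorded status — red-eyed daughter III-1: 1/2 if II-2 is X^P X^p, 1 if X^P X^P; red-eyed daughter III-2: 1/2 if II-2 is X^P X^p, 1 if X^P X^P.
Bayes: P(X^P X^p) = 1/2·1/4 / (1/2·1/4 + 1/2·1) = 1/5.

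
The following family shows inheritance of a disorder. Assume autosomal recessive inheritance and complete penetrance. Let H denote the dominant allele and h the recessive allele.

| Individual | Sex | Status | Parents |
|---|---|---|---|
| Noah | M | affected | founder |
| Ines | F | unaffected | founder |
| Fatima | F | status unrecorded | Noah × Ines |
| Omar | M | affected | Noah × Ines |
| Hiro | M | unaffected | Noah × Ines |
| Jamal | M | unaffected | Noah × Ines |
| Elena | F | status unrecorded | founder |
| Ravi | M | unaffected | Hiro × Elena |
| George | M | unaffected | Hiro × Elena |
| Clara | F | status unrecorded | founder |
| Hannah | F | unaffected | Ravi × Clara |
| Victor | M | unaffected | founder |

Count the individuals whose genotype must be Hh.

Obligate heterozygotes: Ines is unaffected so carries H and passed h to Omar (hh), so Ines is Hh; Hiro is unaffected so carries H and received h from Noah (hh), so Hiro is Hh; Jamal is unaffected so carries H and received h from Noah (hh), so Jamal is Hh.
Every other individual is either homozygous by phenotype or has at least one consistent homozygous assignment, so the count is 3.

3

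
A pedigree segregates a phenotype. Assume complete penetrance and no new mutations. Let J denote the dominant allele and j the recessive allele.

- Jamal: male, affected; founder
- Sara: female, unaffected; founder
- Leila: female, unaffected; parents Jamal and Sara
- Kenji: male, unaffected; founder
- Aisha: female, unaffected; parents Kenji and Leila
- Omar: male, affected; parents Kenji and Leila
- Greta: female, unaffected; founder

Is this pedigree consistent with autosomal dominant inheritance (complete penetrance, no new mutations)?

No

Under autosomal dominant, Omar (affected, male) cannot arise from Kenji (unaffected) × Leila (unaffected).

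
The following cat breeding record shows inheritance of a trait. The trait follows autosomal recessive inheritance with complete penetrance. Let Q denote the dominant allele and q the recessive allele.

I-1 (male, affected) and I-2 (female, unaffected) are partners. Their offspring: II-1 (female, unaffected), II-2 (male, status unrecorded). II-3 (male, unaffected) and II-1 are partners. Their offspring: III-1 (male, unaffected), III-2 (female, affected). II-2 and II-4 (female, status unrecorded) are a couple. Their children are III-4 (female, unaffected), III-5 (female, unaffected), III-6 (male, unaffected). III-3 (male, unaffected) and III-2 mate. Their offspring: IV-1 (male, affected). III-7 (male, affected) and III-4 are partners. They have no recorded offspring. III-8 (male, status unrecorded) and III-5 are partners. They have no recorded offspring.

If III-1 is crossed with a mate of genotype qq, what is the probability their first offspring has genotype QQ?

0

II-3 is unaffected so carries Q and passed q to III-2 (qq), so II-3 is Qq.
II-1 is unaffected so carries Q and received q from I-1 (qq), so II-1 is Qq.
III-1 is an unaffected offspring of II-3 (Qq) × II-1 (Qq), whose cross gives 1/4 QQ : 1/2 Qq : 1/4 qq; conditioning on being unaffected, III-1 is QQ with probability 1/3, Qq with probability 2/3.
Summing over parental genotype combinations, P(offspring has genotype QQ) = 0 = 0.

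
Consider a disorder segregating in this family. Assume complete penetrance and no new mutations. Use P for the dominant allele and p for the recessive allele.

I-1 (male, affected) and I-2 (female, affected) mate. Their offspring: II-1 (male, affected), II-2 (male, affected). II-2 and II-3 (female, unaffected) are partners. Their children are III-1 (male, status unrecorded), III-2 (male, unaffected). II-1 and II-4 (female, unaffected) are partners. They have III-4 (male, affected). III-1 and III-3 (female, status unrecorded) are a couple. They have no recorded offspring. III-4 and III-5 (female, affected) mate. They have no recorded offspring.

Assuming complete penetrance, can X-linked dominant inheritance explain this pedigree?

No

Under X-linked dominant, III-4 (affected, male) cannot arise from II-1 (affected) × II-4 (unaffected).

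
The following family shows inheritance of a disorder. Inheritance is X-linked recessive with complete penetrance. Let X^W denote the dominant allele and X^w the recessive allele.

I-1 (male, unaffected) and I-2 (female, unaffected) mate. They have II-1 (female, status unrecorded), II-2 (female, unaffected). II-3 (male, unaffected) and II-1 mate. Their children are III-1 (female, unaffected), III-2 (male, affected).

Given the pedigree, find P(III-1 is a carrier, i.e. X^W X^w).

1/2

II-3 is unaffected, so II-3 is X^W Y.
II-1 received W from I-1 (X^W Y) and passed w to III-2 (X^w Y), so II-1 is X^W X^w.
Their cross gives offspring ratios 1/2 X^W X^W : 1/2 X^W X^w. Conditioning on III-1 being unaffected, P(X^W X^w) = 1/2 / 1 = 1/2.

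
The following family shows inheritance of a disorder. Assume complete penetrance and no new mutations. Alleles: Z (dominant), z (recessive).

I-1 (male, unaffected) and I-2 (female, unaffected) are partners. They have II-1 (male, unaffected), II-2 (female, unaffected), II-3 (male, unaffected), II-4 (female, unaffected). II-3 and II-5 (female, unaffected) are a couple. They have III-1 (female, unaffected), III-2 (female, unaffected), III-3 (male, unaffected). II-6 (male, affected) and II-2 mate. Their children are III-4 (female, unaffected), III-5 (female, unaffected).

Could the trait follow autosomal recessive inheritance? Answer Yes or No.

A consistent assignment under autosomal recessive exists: I-1 ZZ, I-2 ZZ, II-1 ZZ, II-2 ZZ, II-3 ZZ, II-4 ZZ, II-5 ZZ, II-6 zz, III-1 ZZ, III-2 ZZ, III-3 ZZ, III-4 Zz, III-5 Zz.
In this assignment every recorded phenotype matches its genotype and every non-founder's genotype is obtainable from its parents' genotypes, so the pedigree is consistent.

Yes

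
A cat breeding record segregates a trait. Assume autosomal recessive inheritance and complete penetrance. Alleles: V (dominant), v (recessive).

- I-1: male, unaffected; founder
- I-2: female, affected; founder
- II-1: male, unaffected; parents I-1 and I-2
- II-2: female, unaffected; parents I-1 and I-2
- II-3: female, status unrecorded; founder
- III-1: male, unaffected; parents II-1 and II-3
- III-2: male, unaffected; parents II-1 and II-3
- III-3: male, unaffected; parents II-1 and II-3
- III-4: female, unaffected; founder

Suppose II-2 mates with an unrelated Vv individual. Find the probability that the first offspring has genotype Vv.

II-2 is unaffected so carries V and received v from I-2 (vv), so II-2 is Vv.
The cross gives 1/4 VV : 1/2 Vv : 1/4 vv, so P(offspring has genotype Vv) = 1/2.

1/2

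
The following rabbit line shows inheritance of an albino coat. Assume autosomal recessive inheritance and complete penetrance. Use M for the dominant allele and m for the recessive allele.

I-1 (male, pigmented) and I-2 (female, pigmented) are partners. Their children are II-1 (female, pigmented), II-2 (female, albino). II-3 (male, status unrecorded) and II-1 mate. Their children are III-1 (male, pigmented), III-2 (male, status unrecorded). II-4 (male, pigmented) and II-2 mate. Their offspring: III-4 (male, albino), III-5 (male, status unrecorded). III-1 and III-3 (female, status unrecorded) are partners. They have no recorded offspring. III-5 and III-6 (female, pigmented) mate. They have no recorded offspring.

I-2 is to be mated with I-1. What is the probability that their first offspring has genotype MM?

I-2 is pigmented so carries M and passed m to II-2 (mm), so I-2 is Mm.
I-1 is pigmented so carries M and passed m to II-2 (mm), so I-1 is Mm.
The cross gives 1/4 MM : 1/2 Mm : 1/4 mm, so P(offspring has genotype MM) = 1/4.

1/4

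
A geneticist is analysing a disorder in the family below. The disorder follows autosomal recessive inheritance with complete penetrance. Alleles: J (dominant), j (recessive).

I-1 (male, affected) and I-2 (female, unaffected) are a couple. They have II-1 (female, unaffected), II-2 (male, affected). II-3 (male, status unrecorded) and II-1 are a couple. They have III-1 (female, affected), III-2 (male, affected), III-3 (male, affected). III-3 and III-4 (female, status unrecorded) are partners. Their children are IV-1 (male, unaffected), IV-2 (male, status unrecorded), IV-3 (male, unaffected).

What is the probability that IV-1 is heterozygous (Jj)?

IV-1 is unaffected so carries J and received j from III-3 (jj), so IV-1 is Jj, giving P(Jj) = 1.

1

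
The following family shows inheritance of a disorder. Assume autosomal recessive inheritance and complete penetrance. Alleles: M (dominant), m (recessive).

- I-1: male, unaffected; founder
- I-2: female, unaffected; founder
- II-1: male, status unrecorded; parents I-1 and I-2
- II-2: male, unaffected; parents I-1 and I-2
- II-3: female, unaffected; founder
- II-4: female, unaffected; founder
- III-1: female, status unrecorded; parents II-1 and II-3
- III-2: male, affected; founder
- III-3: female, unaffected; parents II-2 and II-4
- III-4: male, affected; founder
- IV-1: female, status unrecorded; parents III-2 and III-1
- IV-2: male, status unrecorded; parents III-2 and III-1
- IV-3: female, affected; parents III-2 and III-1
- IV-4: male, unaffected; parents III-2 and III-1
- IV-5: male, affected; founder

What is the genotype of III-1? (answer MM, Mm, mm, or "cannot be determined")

Mm

From phenotype alone, III-1 is MM or Mm or mm.
III-1 passed M to IV-4 (Mm, whose m came from III-2) and passed m to IV-3 (mm), so III-1 is Mm.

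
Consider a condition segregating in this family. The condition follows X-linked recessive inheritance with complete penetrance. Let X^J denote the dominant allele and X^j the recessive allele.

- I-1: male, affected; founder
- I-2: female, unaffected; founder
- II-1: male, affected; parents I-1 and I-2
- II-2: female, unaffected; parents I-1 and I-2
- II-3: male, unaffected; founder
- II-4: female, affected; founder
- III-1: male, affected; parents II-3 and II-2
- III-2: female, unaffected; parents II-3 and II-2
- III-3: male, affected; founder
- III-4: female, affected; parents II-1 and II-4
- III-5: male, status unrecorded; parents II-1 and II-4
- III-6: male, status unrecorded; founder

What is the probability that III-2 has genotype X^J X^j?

II-3 is unaffected, so II-3 is X^J Y.
II-2 is unaffected so carries J and received j from I-1 (X^j Y), so II-2 is X^J X^j.
Their cross gives offspring ratios 1/2 X^J X^J : 1/2 X^J X^j. Conditioning on III-2 being unaffected, P(X^J X^j) = 1/2 / 1 = 1/2.

1/2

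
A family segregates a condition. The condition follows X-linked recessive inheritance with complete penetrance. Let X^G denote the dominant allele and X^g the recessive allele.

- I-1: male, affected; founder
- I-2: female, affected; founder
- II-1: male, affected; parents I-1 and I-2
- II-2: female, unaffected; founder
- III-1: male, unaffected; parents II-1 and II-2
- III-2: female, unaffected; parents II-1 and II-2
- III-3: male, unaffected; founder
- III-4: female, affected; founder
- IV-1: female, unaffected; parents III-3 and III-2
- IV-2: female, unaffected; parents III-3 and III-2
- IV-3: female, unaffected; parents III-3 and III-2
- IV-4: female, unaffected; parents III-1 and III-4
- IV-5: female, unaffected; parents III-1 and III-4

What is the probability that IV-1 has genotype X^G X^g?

III-3 is unaffected, so III-3 is X^G Y.
III-2 is unaffected so carries G and received g from II-1 (X^g Y), so III-2 is X^G X^g.
Their cross gives offspring ratios 1/2 X^G X^G : 1/2 X^G X^g. Conditioning on IV-1 being unaffected, P(X^G X^g) = 1/2 / 1 = 1/2.

1/2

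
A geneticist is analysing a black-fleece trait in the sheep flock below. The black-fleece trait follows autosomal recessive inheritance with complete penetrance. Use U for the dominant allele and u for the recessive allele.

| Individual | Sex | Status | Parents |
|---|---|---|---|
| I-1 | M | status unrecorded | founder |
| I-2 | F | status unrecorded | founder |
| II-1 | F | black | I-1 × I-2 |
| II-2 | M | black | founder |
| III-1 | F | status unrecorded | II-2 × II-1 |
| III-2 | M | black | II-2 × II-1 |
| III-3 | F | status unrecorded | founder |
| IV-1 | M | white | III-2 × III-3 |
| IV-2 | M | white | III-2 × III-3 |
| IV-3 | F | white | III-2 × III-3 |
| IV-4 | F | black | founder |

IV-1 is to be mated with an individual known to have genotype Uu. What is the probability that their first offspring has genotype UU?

1/4

IV-1 is white so carries U and received u from III-2 (uu), so IV-1 is Uu.
The cross gives 1/4 UU : 1/2 Uu : 1/4 uu, so P(offspring has genotype UU) = 1/4.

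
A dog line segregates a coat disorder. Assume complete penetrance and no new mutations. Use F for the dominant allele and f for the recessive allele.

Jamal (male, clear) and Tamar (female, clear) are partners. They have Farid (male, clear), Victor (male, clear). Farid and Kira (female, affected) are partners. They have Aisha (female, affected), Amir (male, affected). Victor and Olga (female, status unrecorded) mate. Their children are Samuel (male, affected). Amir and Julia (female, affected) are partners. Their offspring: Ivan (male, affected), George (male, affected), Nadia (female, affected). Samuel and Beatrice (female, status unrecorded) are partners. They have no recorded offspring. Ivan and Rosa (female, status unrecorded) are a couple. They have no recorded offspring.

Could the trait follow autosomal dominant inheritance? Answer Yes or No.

A consistent assignment under autosomal dominant exists: Jamal ff, Tamar ff, Farid ff, Victor ff, Kira FF, Olga FF, Aisha Ff, Amir Ff, Julia FF, Samuel Ff, Beatrice FF, Ivan FF, George FF, Nadia FF, Rosa FF.
In this assignment every recorded phenotype matches its genotype and every non-founder's genotype is obtainable from its parents' genotypes, so the pedigree is consistent.

Yes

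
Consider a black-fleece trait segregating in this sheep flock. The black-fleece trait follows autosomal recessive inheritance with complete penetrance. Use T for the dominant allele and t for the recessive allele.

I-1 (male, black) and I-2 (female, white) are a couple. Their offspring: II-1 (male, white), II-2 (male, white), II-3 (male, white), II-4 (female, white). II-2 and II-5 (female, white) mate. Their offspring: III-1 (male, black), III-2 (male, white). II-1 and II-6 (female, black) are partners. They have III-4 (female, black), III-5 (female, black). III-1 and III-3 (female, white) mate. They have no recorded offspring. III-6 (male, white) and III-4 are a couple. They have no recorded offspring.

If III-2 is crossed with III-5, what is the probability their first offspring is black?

II-2 is white so carries T and received t from I-1 (tt), so II-2 is Tt.
II-5 is white so carries T and passed t to III-1 (tt), so II-5 is Tt.
III-2 is a white offspring of II-2 (Tt) × II-5 (Tt), whose cross gives 1/4 TT : 1/2 Tt : 1/4 tt; conditioning on being white, III-2 is TT with probability 1/3, Tt with probability 2/3.
III-5 is black, so III-5 is tt.
Summing over parental genotype combinations, P(offspring is black) = 2/3·1/2 = 1/3.

1/3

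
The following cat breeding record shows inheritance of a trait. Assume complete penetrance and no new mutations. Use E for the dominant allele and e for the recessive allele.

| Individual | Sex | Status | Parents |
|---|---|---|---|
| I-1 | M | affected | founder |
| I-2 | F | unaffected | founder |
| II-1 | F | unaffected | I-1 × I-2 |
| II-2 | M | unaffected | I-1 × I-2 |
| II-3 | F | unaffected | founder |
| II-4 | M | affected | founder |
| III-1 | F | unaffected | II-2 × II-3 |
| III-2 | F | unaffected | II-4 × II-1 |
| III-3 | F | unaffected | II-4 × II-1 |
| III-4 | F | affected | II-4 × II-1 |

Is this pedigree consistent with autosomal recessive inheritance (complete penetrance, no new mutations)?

Yes

A consistent assignment under autosomal recessive exists: I-1 ee, I-2 EE, II-1 Ee, II-2 Ee, II-3 EE, II-4 ee, III-1 EE, III-2 Ee, III-3 Ee, III-4 ee.
In this assignment every recorded phenotype matches its genotype and every non-founder's genotype is obtainable from its parents' genotypes, so the pedigree is consistent.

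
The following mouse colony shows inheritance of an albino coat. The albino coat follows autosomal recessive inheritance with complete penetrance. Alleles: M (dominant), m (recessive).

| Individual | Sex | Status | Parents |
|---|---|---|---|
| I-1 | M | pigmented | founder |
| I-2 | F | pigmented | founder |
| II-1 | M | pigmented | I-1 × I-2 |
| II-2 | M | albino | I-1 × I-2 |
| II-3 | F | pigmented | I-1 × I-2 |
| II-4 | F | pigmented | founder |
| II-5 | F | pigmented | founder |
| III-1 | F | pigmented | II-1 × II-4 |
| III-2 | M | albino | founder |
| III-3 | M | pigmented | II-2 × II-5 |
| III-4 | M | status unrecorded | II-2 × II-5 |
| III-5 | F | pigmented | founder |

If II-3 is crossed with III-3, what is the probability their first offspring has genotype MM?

I-1 is pigmented so carries M and passed m to II-2 (mm), so I-1 is Mm.
I-2 is pigmented so carries M and passed m to II-2 (mm), so I-2 is Mm.
II-3 is a pigmented offspring of I-1 (Mm) × I-2 (Mm), whose cross gives 1/4 MM : 1/2 Mm : 1/4 mm; conditioning on being pigmented, II-3 is MM with probability 1/3, Mm with probability 2/3.
III-3 is pigmented so carries M and received m from II-2 (mm), so III-3 is Mm.
Summing over parental genotype combinations, P(offspring has genotype MM) = 1/3·1/2 + 2/3·1/4 = 1/3.

1/3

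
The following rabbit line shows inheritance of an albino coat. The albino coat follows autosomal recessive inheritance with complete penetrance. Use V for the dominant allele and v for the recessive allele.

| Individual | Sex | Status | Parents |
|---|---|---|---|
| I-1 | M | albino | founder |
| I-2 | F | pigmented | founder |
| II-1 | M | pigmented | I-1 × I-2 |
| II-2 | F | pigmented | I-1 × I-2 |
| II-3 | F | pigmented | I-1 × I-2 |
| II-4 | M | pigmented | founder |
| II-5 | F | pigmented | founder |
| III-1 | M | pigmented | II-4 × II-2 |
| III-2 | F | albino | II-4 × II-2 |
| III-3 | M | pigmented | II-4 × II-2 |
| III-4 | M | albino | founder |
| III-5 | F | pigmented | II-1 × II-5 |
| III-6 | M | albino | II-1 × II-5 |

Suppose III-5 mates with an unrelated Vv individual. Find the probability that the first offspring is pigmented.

II-1 is pigmented so carries V and received v from I-1 (vv), so II-1 is Vv.
II-5 is pigmented so carries V and passed v to III-6 (vv), so II-5 is Vv.
III-5 is a pigmented offspring of II-1 (Vv) × II-5 (Vv), whose cross gives 1/4 VV : 1/2 Vv : 1/4 vv; conditioning on being pigmented, III-5 is VV with probability 1/3, Vv with probability 2/3.
Summing over parental genotype combinations, P(offspring is pigmented) = 1/3·1 + 2/3·3/4 = 5/6.

5/6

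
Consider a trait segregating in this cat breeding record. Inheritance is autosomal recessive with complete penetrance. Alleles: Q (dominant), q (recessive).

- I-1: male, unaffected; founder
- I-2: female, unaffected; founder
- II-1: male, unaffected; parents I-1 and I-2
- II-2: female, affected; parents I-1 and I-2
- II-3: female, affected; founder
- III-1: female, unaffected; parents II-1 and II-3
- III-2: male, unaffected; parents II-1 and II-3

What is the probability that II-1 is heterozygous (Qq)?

I-1 is unaffected so carries Q and passed q to II-2 (qq), so I-1 is Qq.
I-2 is unaffected so carries Q and passed q to II-2 (qq), so I-2 is Qq.
Their cross gives offspring ratios 1/4 QQ : 1/2 Qq : 1/4 qq. Conditioning on II-1 being unaffected, P(Qq) = 1/2 / 3/4 = 2/3 before taking II-1's own offspring into account.
II-3 is affected, so II-3 is qq.
Now use II-1's offspring. Probability of each recorded status — unaffected daughter III-1: 1/2 if II-1 is Qq, 1 if QQ; unaffected son III-2: 1/2 if II-1 is Qq, 1 if QQ.
Bayes: P(Qq) = 2/3·1/4 / (2/3·1/4 + 1/3·1) = 1/3.

1/3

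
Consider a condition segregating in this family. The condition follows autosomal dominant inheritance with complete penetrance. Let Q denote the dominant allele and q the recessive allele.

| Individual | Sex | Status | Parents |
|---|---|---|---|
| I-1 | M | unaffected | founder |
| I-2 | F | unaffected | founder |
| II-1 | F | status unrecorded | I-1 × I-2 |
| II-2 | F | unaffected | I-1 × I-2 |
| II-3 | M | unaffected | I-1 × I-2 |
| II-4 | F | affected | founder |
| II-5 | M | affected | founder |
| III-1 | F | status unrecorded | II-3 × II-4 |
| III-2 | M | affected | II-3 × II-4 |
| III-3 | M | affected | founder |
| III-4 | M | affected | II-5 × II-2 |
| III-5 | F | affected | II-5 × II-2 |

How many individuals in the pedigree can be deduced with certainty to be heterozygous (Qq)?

Obligate heterozygotes: III-2 is affected so carries Q and received q from II-3 (qq), so III-2 is Qq; III-4 is affected so carries Q and received q from II-2 (qq), so III-4 is Qq; III-5 is affected so carries Q and received q from II-2 (qq), so III-5 is Qq.
Every other individual is either homozygous by phenotype or has at least one consistent homozygous assignment, so the count is 3.

3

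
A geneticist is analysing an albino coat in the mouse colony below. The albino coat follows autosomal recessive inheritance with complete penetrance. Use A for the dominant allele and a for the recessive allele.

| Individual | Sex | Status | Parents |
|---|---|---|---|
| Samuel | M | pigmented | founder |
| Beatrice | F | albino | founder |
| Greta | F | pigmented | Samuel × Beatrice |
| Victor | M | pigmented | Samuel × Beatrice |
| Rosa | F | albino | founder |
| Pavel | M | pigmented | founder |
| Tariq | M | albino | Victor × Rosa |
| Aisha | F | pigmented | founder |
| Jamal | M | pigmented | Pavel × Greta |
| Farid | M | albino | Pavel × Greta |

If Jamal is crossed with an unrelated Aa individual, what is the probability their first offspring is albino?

1/6

Pavel is pigmented so carries A and passed a to Farid (aa), so Pavel is Aa.
Greta is pigmented so carries A and received a from Beatrice (aa), so Greta is Aa.
Jamal is a pigmented offspring of Pavel (Aa) × Greta (Aa), whose cross gives 1/4 AA : 1/2 Aa : 1/4 aa; conditioning on being pigmented, Jamal is AA with probability 1/3, Aa with probability 2/3.
Summing over parental genotype combinations, P(offspring is albino) = 2/3·1/4 = 1/6.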